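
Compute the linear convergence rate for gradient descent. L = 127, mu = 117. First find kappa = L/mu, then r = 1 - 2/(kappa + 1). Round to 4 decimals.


Step 1: Compute the condition number.
kappa = L/mu = 127/117 = 1.0855
Step 2: Compute the convergence rate.
r = 1 - 2/(kappa + 1) = 1 - 2*mu/(L + mu) = (L - mu)/(L + mu) = 10/244 = 0.041


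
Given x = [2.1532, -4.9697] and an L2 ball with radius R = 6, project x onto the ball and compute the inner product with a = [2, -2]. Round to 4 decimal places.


Step 1: Compute ||x|| (intermediates to 6 decimals).
||x|| = sqrt(2.1532^2 + (-4.9697)^2) = 5.416105
Step 2: Project.
Since ||x|| <= R, proj = x (no scaling needed).
proj(x) = [2.1532, -4.9697]
Step 3: Dot product.
a^T * proj(x) = 2*2.1532 - 2*(-4.9697) = 14.2458


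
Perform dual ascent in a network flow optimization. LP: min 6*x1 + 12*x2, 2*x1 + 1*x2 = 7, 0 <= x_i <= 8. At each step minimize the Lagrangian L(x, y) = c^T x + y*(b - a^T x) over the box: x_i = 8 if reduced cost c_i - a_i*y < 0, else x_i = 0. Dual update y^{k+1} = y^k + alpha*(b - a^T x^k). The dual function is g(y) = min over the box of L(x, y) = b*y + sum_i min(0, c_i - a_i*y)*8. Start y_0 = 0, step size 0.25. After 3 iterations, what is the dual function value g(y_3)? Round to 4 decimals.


Dual ascent for LP: min 6*x1 + 12*x2, 2*x1 + 1*x2 = 7, 0 <= x_i <= 8
Step 1: y^k = 0.0, reduced costs: (6.0, 12.0)
  x^k = (0.0, 0.0), subgradient = b - a^T x = 7.0
  y^{k+1} = 0.0 + 0.25*7.0 = 1.75
Step 2: y^k = 1.75, reduced costs: (2.5, 10.25)
  x^k = (0.0, 0.0), subgradient = b - a^T x = 7.0
  y^{k+1} = 1.75 + 0.25*7.0 = 3.5
Step 3: y^k = 3.5, reduced costs: (-1.0, 8.5)
  x^k = (8.0, 0.0), subgradient = b - a^T x = -9.0
  y^{k+1} = 3.5 + 0.25*-9.0 = 1.25
Dual objective at y_3 = 1.25: reduced costs (3.5, 10.75), box minimizer x = (0.0, 0.0)
g(y_3) = b*y + (c1 - a1*y)*x1 + (c2 - a2*y)*x2 = 7*1.25 + 3.5*0.0 + 10.75*0.0 = 8.75 + 0.0 + 0.0 = 8.75


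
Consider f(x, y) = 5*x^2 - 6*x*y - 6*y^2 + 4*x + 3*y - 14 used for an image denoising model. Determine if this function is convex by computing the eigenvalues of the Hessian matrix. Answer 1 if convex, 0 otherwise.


The Hessian of f(x,y) = 5*x^2 - 6*x*y - 6*y^2 + 4*x + 3*y - 14 is:
H = [[10, -6], [-6, -12]]
Trace = 10 - 12 = -2
Determinant = 10*-12 - (-6)^2 = -156
Discriminant = (-2)^2 - 4*-156 = 628.0
Eigenvalues: lambda_1 = -13.53, lambda_2 = 11.53
The function is not convex.

0


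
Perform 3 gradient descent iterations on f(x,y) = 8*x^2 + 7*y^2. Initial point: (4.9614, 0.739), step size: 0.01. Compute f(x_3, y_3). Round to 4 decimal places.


Gradient descent on f(x,y) = 8*x^2 + 7*y^2.
Starting point: (4.9614, 0.739), alpha = 0.01
Step 1: grad_x = 2*8*4.9614 = 79.3824, grad_y = 2*7*0.739 = 10.346
  x_1 = 4.9614 - 0.01*79.3824 = 4.1676
  y_1 = 0.739 - 0.01*10.346 = 0.6355
Step 2: grad_x = 2*8*4.1676 = 66.6812, grad_y = 2*7*0.6355 = 8.8976
  x_2 = 4.1676 - 0.01*66.6812 = 3.5008
  y_2 = 0.6355 - 0.01*8.8976 = 0.5466
Step 3: grad_x = 2*8*3.5008 = 56.0122, grad_y = 2*7*0.5466 = 7.6519
  x_3 = 3.5008 - 0.01*56.0122 = 2.9406
  y_3 = 0.5466 - 0.01*7.6519 = 0.47
f(2.9406, 0.47) = 8*2.9406^2 + 7*0.47^2 = 70.7256


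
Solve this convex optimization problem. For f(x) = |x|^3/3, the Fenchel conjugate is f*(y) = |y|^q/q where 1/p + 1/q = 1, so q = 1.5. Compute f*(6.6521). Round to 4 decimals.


The conjugate exponent q satisfies 1/p + 1/q = 1.
p = 3, so q = 3/(3 - 1) = 1.5
|y|^q = 6.6521^1.5 = 17.1569
f*(6.6521) = 17.1569 / 1.5 = 11.4379


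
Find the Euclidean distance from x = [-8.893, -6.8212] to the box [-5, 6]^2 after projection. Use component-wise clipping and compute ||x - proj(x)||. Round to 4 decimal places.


Project each component onto [-5, 6].
clip(-8.893) = -5.0, clip(-6.8212) = -5.0
Projection = [-5.0, -5.0]
Squared diffs: [15.1554, 3.3168]
Distance = sqrt(18.4722) = 4.2979


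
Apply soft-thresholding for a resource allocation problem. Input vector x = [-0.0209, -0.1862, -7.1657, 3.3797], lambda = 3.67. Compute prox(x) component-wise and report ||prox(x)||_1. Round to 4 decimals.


Soft-thresholding with lambda = 3.67:
prox(-0.0209) = sign(-0.0209)*max(|-0.0209| - 3.67, 0) = 0.0
prox(-0.1862) = sign(-0.1862)*max(|-0.1862| - 3.67, 0) = 0.0
prox(-7.1657) = sign(-7.1657)*max(|-7.1657| - 3.67, 0) = -3.4957
prox(3.3797) = sign(3.3797)*max(|3.3797| - 3.67, 0) = 0.0
prox(x) = [0.0, 0.0, -3.4957, 0.0]
||prox(x)||_1 = 0.0 + 0.0 + 3.4957 + 0.0 = 3.4957


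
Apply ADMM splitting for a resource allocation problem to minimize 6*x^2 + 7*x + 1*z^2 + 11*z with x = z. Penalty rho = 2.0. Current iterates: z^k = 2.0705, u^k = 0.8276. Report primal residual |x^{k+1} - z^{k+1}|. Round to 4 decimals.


ADMM iteration with rho = 2.0, z^k = 2.0705, u^k = 0.8276
Step 1: x-update.
Minimize 6*x^2 + 7*x + (2.0/2)*(x - 2.0705 + 0.8276)^2
FOC: (2*6 + 2.0)*x = -7 + 2.0*(2.0705 - 0.8276)
x^{k+1} = -0.3224
Step 2: z-update.
Minimize 1*z^2 + 11*z + (2.0/2)*(-0.3224 - z + 0.8276)^2
FOC: (2*1 + 2.0)*z = -11 + 2.0*(-0.3224 + 0.8276)
z^{k+1} = -2.4974
Step 3: u-update.
u^{k+1} = 0.8276 - 0.3224 + 2.4974 = 3.0026
Step 4: Primal residual = |-0.3224 + 2.4974| = 2.175


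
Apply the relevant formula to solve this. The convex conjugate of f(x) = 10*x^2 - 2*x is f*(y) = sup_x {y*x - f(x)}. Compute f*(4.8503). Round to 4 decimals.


f*(y) = sup_x {y*x - a*x^2 - b*x} = sup_x {(y-b)*x - a*x^2}
FOC: (y - b) - 2a*x = 0 => x* = (y - b)/(2a)
x* = (4.8503 + 2)/(2*10) = 0.3425
f*(4.8503) = (y-b)^2/(4a) = (4.8503 + 2)^2/(4*10)
= 46.9266/40 = 1.1732


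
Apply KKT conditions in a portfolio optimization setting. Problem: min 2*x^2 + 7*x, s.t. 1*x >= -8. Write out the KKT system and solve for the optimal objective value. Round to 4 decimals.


Step 1: Try lambda = 0 (constraint inactive).
Stationarity: 2*2*x + 7 = 0
x* = -7/(2*2) = -1.75
Check constraint: 1*-1.75 = -1.75 >= -8 -- satisfied.
Step 2: Compute optimal value.
f(x*) = 2*(-1.75)^2 + 7*(-1.75) = -6.125


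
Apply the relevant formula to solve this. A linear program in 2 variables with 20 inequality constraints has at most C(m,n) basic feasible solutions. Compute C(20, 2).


Each vertex corresponds to some choice of n active constraints out of m, so the number of vertices is at most C(m, n) = m! / (n!(m-n)!).
m = 20, n = 2
Numerator: 20 * 19
Denominator: 2! = 2
C(20, 2) = 190


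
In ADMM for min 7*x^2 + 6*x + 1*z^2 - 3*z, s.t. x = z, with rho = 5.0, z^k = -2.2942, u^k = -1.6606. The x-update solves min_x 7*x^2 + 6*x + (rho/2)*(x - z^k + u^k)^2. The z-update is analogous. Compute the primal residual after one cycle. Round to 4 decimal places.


ADMM iteration with rho = 5.0, z^k = -2.2942, u^k = -1.6606
Step 1: x-update.
Minimize 7*x^2 + 6*x + (5.0/2)*(x + 2.2942 - 1.6606)^2
FOC: (2*7 + 5.0)*x = -6 + 5.0*(-2.2942 + 1.6606)
x^{k+1} = -0.4825
Step 2: z-update.
Minimize 1*z^2 - 3*z + (5.0/2)*(-0.4825 - z - 1.6606)^2
FOC: (2*1 + 5.0)*z = 3 + 5.0*(-0.4825 - 1.6606)
z^{k+1} = -1.1022
Step 3: u-update.
u^{k+1} = -1.6606 - 0.4825 + 1.1022 = -1.0409
Step 4: Primal residual = |-0.4825 + 1.1022| = 0.6197


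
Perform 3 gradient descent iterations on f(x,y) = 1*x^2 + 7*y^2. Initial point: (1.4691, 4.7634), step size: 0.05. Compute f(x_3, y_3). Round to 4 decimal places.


Gradient descent on f(x,y) = 1*x^2 + 7*y^2.
Starting point: (1.4691, 4.7634), alpha = 0.05
Step 1: grad_x = 2*1*1.4691 = 2.9382, grad_y = 2*7*4.7634 = 66.6876
  x_1 = 1.4691 - 0.05*2.9382 = 1.3222
  y_1 = 4.7634 - 0.05*66.6876 = 1.429
Step 2: grad_x = 2*1*1.3222 = 2.6444, grad_y = 2*7*1.429 = 20.0063
  x_2 = 1.3222 - 0.05*2.6444 = 1.19
  y_2 = 1.429 - 0.05*20.0063 = 0.4287
Step 3: grad_x = 2*1*1.19 = 2.3799, grad_y = 2*7*0.4287 = 6.0019
  x_3 = 1.19 - 0.05*2.3799 = 1.071
  y_3 = 0.4287 - 0.05*6.0019 = 0.1286
f(1.071, 0.1286) = 1*1.071^2 + 7*0.1286^2 = 1.2628


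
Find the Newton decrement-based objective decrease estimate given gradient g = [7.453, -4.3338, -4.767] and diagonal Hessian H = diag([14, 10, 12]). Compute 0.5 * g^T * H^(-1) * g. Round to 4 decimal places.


Step 1: H is diagonal, so H^(-1) * g = [0.5324, -0.4334, -0.3973].
Step 2: g^T H^(-1) g = sum_i g_i^2 / H_ii
  = (7.453)^2/14 + (-4.3338)^2/10 + (-4.767)^2/12
  = 3.9677 + 1.8782 + 1.8937 = 7.7395
Step 3: Objective decrease = 0.5 * g^T H^(-1) g = 3.8698


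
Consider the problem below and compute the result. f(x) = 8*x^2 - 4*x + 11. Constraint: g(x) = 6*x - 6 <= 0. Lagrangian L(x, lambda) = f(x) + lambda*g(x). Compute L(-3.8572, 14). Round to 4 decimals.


Step 1: Evaluate f(x).
f(-3.8572) = 8*(-3.8572)^2 - 4*(-3.8572) + 11 = 145.4527
Step 2: Evaluate g(x).
g(-3.8572) = 6*-3.8572 - 6 = -29.1432
Step 3: Compute Lagrangian.
L = 145.4527 + 14*-29.1432 = -262.5521


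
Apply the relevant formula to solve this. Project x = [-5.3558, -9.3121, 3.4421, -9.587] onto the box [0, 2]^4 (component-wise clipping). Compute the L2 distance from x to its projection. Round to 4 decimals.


Project each component onto [0, 2].
clip(-5.3558) = 0.0, clip(-9.3121) = 0.0, clip(3.4421) = 2.0, clip(-9.587) = 0.0
Projection = [0.0, 0.0, 2.0, 0.0]
Squared diffs: [28.6846, 86.7152, 2.0797, 91.9106]
Distance = sqrt(209.3901) = 14.4703


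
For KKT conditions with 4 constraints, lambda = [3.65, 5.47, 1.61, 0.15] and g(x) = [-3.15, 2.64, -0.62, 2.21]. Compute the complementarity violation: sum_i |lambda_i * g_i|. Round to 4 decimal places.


KKT complementary slackness check:
lambda_1 * g_1 = 3.65 * -3.15 = -11.4975
lambda_2 * g_2 = 5.47 * 2.64 = 14.4408
lambda_3 * g_3 = 1.61 * -0.62 = -0.9982
lambda_4 * g_4 = 0.15 * 2.21 = 0.3315
Total violation = 11.4975 + 14.4408 + 0.9982 + 0.3315 = 27.268


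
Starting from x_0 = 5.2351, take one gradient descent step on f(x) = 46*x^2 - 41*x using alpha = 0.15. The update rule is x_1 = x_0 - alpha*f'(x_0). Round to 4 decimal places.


We compute the gradient at x_0 and apply the update.
f'(x) = 92*x - 41
f'(5.2351) = 92*5.2351 - 41 = 440.6292
x_1 = 5.2351 - 0.15*440.6292 = -60.8593


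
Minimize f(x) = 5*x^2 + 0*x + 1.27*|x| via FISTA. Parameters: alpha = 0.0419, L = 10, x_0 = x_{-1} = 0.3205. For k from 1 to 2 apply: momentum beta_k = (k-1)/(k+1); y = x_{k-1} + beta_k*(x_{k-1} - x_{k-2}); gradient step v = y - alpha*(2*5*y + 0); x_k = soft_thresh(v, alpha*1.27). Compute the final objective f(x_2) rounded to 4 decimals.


FISTA on f(x) = 5*x^2 + 0*x + 1.27*|x|
L = 10, alpha = 0.0419
Iteration 1: beta = 0.0, y = 0.3205 + 0.0*(0.3205 - 0.3205) = 0.3205
  grad(y) = 3.205, v = y - alpha*grad = 0.1862
  prox(v) = soft_thresh(0.1862, 0.0532) = 0.133
Iteration 2: beta = 0.3333, y = 0.133 + 0.3333*(0.133 - 0.3205) = 0.0705
  grad(y) = 0.705, v = y - alpha*grad = 0.041
  prox(v) = soft_thresh(0.041, 0.0532) = 0.0
f(x_2) = 5*0.0^2 + 0*0.0 + 1.27*|0.0| = 0.0


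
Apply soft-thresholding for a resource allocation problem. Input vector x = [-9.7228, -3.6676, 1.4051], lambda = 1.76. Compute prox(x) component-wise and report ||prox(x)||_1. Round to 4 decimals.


Soft-thresholding with lambda = 1.76:
prox(-9.7228) = sign(-9.7228)*max(|-9.7228| - 1.76, 0) = -7.9628
prox(-3.6676) = sign(-3.6676)*max(|-3.6676| - 1.76, 0) = -1.9076
prox(1.4051) = sign(1.4051)*max(|1.4051| - 1.76, 0) = 0.0
prox(x) = [-7.9628, -1.9076, 0.0]
||prox(x)||_1 = 7.9628 + 1.9076 + 0.0 = 9.8704


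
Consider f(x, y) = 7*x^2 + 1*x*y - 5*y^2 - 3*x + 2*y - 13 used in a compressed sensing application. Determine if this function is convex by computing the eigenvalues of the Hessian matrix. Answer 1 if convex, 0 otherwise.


The Hessian of f(x,y) = 7*x^2 + 1*x*y - 5*y^2 - 3*x + 2*y - 13 is:
H = [[14, 1], [1, -10]]
Trace = 14 - 10 = 4
Determinant = 14*-10 - (1)^2 = -141
Discriminant = (4)^2 - 4*-141 = 580.0
Eigenvalues: lambda_1 = -10.0416, lambda_2 = 14.0416
The function is not convex.

0


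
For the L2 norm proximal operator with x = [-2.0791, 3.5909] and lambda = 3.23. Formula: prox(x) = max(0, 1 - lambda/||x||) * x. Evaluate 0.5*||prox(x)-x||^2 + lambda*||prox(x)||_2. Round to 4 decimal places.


Step 1: Compute ||x||.
||x|| = 4.1494
Step 2: Compute scaling factor.
scale = max(0, 1 - 3.23/4.1494) = 0.2216
Step 3: prox(x) = [-0.4607, 0.7956]
||prox(x)|| = 0.9194
Step 4: Proximal objective.
0.5*||prox-x||^2 = 5.2165
lambda*||prox|| = 2.9697
Total = 8.186


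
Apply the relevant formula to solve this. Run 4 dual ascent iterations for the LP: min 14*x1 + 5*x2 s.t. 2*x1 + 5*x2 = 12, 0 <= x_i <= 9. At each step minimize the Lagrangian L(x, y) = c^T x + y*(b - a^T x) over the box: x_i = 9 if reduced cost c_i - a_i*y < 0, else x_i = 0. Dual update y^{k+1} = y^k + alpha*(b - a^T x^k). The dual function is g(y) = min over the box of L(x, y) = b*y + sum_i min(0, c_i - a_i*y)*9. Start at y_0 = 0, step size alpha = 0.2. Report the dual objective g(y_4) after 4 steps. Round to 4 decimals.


Dual ascent for LP: min 14*x1 + 5*x2, 2*x1 + 5*x2 = 12, 0 <= x_i <= 9
Step 1: y^k = 0.0, reduced costs: (14.0, 5.0)
  x^k = (0.0, 0.0), subgradient = b - a^T x = 12.0
  y^{k+1} = 0.0 + 0.2*12.0 = 2.4
Step 2: y^k = 2.4, reduced costs: (9.2, -7.0)
  x^k = (0.0, 9.0), subgradient = b - a^T x = -33.0
  y^{k+1} = 2.4 + 0.2*-33.0 = -4.2
Step 3: y^k = -4.2, reduced costs: (22.4, 26.0)
  x^k = (0.0, 0.0), subgradient = b - a^T x = 12.0
  y^{k+1} = -4.2 + 0.2*12.0 = -1.8
Step 4: y^k = -1.8, reduced costs: (17.6, 14.0)
  x^k = (0.0, 0.0), subgradient = b - a^T x = 12.0
  y^{k+1} = -1.8 + 0.2*12.0 = 0.6
Dual objective at y_4 = 0.6: reduced costs (12.8, 2.0), box minimizer x = (0.0, 0.0)
g(y_4) = b*y + (c1 - a1*y)*x1 + (c2 - a2*y)*x2 = 12*0.6 + 12.8*0.0 + 2.0*0.0 = 7.2 + 0.0 + 0.0 = 7.2


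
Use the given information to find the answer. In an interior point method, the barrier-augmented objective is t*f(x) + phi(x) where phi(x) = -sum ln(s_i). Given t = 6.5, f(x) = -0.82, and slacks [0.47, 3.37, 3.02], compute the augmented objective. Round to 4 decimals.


Step 1: Compute log-barrier.
ln values: [-0.755, 1.2149, 1.1053]
phi = -(-0.755 + 1.2149 + 1.1053) = -1.5651
Step 2: Compute augmented objective.
t*f(x) = 6.5*-0.82 = -5.33
Total = -5.33 - 1.5651 = -6.8951


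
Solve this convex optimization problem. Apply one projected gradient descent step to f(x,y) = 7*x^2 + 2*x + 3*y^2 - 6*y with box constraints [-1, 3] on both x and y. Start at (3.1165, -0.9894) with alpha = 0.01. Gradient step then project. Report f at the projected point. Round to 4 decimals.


Step 1: Compute gradient at (3.1165, -0.9894).
grad_x = 2*7*3.1165 + 2 = 45.631
grad_y = 2*3*-0.9894 - 6 = -11.9364
Step 2: Gradient step.
x_raw = 3.1165 - 0.01*45.631 = 2.6602
y_raw = -0.9894 - 0.01*-11.9364 = -0.87
Step 3: Project onto [-1, 3].
x_proj = clip(2.6602) = 2.6602
y_proj = clip(-0.87) = -0.87
Step 4: Evaluate f.
f(2.6602, -0.87) = 62.3478


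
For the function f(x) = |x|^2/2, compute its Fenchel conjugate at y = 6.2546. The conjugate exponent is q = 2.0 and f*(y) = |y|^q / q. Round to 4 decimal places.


The conjugate exponent q satisfies 1/p + 1/q = 1.
p = 2, so q = 2/(2 - 1) = 2.0
|y|^q = 6.2546^2.0 = 39.12
f*(6.2546) = 39.12 / 2.0 = 19.56


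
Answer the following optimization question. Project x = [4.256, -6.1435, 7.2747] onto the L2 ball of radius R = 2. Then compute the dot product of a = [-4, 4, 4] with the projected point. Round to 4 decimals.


Step 1: Compute ||x|| (intermediates to 6 decimals).
||x|| = sqrt(4.256^2 + (-6.1435)^2 + 7.2747^2) = 10.42964
Step 2: Project.
Since ||x|| > R, scale = R/||x|| = 2/10.42964 = 0.191761, proj(x) = scale * x
proj(x) = [0.816135, -1.178084, 1.395004]
Step 3: Dot product.
a^T * proj(x) = -4*0.816135 + 4*(-1.178084) + 4*1.395004 = -2.3969


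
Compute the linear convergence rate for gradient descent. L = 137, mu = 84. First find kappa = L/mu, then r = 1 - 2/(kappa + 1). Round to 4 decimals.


Step 1: Compute the condition number.
kappa = L/mu = 137/84 = 1.631
Step 2: Compute the convergence rate.
r = 1 - 2/(kappa + 1) = 1 - 2*mu/(L + mu) = (L - mu)/(L + mu) = 53/221 = 0.2398


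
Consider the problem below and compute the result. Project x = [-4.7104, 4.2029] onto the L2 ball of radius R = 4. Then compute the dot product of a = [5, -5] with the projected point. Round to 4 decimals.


Step 1: Compute ||x|| (intermediates to 6 decimals).
||x|| = sqrt((-4.7104)^2 + 4.2029^2) = 6.312863
Step 2: Project.
Since ||x|| > R, scale = R/||x|| = 4/6.312863 = 0.633627, proj(x) = scale * x
proj(x) = [-2.984637, 2.663071]
Step 3: Dot product.
a^T * proj(x) = 5*(-2.984637) - 5*2.663071 = -28.2385


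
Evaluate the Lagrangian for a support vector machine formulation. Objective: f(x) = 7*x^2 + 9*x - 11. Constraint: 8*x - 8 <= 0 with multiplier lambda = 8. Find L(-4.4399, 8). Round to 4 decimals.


Step 1: Evaluate f(x).
f(-4.4399) = 7*(-4.4399)^2 + 9*(-4.4399) - 11 = 87.0299
Step 2: Evaluate g(x).
g(-4.4399) = 8*-4.4399 - 8 = -43.5192
Step 3: Compute Lagrangian.
L = 87.0299 + 8*-43.5192 = -261.1237


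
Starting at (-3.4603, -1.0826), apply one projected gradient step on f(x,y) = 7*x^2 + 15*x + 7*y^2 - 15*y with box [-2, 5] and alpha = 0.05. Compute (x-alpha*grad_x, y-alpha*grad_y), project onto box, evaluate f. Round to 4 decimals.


Step 1: Compute gradient at (-3.4603, -1.0826).
grad_x = 2*7*-3.4603 + 15 = -33.4442
grad_y = 2*7*-1.0826 - 15 = -30.1564
Step 2: Gradient step.
x_raw = -3.4603 - 0.05*-33.4442 = -1.7881
y_raw = -1.0826 - 0.05*-30.1564 = 0.4252
Step 3: Project onto [-2, 5].
x_proj = clip(-1.7881) = -1.7881
y_proj = clip(0.4252) = 0.4252
Step 4: Evaluate f.
f(-1.7881, 0.4252) = -9.5531


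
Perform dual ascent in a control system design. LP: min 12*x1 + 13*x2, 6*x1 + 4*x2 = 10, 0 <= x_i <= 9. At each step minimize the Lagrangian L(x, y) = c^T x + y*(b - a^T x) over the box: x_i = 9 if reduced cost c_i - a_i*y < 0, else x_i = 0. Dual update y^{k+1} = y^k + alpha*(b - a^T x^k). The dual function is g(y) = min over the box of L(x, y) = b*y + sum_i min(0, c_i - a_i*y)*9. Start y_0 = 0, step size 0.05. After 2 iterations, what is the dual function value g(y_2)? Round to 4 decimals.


Dual ascent for LP: min 12*x1 + 13*x2, 6*x1 + 4*x2 = 10, 0 <= x_i <= 9
Step 1: y^k = 0.0, reduced costs: (12.0, 13.0)
  x^k = (0.0, 0.0), subgradient = b - a^T x = 10.0
  y^{k+1} = 0.0 + 0.05*10.0 = 0.5
Step 2: y^k = 0.5, reduced costs: (9.0, 11.0)
  x^k = (0.0, 0.0), subgradient = b - a^T x = 10.0
  y^{k+1} = 0.5 + 0.05*10.0 = 1.0
Dual objective at y_2 = 1.0: reduced costs (6.0, 9.0), box minimizer x = (0.0, 0.0)
g(y_2) = b*y + (c1 - a1*y)*x1 + (c2 - a2*y)*x2 = 10*1.0 + 6.0*0.0 + 9.0*0.0 = 10.0 + 0.0 + 0.0 = 10.0


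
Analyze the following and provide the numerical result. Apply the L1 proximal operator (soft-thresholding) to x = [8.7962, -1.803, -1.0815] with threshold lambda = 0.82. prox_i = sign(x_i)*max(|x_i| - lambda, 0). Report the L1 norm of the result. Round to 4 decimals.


Soft-thresholding with lambda = 0.82:
prox(8.7962) = sign(8.7962)*max(|8.7962| - 0.82, 0) = 7.9762
prox(-1.803) = sign(-1.803)*max(|-1.803| - 0.82, 0) = -0.983
prox(-1.0815) = sign(-1.0815)*max(|-1.0815| - 0.82, 0) = -0.2615
prox(x) = [7.9762, -0.983, -0.2615]
||prox(x)||_1 = 7.9762 + 0.983 + 0.2615 = 9.2207


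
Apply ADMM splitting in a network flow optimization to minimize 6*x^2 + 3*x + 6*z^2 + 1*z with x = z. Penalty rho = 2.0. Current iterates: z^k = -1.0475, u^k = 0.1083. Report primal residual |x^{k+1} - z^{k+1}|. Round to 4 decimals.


ADMM iteration with rho = 2.0, z^k = -1.0475, u^k = 0.1083
Step 1: x-update.
Minimize 6*x^2 + 3*x + (2.0/2)*(x + 1.0475 + 0.1083)^2
FOC: (2*6 + 2.0)*x = -3 + 2.0*(-1.0475 - 0.1083)
x^{k+1} = -0.3794
Step 2: z-update.
Minimize 6*z^2 + 1*z + (2.0/2)*(-0.3794 - z + 0.1083)^2
FOC: (2*6 + 2.0)*z = -1 + 2.0*(-0.3794 + 0.1083)
z^{k+1} = -0.1102
Step 3: u-update.
u^{k+1} = 0.1083 - 0.3794 + 0.1102 = -0.1609
Step 4: Primal residual = |-0.3794 + 0.1102| = 0.2692


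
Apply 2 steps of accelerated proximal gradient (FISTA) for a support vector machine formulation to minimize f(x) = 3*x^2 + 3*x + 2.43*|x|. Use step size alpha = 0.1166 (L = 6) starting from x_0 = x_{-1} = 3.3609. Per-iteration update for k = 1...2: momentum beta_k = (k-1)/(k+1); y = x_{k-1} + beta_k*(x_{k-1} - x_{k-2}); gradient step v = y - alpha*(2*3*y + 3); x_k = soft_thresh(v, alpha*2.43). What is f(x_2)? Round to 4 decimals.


FISTA on f(x) = 3*x^2 + 3*x + 2.43*|x|
L = 6, alpha = 0.1166
Iteration 1: beta = 0.0, y = 3.3609 + 0.0*(3.3609 - 3.3609) = 3.3609
  grad(y) = 23.1654, v = y - alpha*grad = 0.6598
  prox(v) = soft_thresh(0.6598, 0.2833) = 0.3765
Iteration 2: beta = 0.3333, y = 0.3765 + 0.3333*(0.3765 - 3.3609) = -0.6183
  grad(y) = -0.71, v = y - alpha*grad = -0.5355
  prox(v) = soft_thresh(-0.5355, 0.2833) = -0.2522
f(x_2) = 3*(-0.2522)^2 + 3*(-0.2522) + 2.43*|-0.2522| = 0.0471


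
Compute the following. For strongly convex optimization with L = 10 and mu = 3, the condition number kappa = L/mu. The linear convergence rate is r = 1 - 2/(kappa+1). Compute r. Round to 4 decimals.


Step 1: Compute the condition number.
kappa = L/mu = 10/3 = 3.3333
Step 2: Compute the convergence rate.
r = 1 - 2/(kappa + 1) = 1 - 2*mu/(L + mu) = (L - mu)/(L + mu) = 7/13 = 0.5385


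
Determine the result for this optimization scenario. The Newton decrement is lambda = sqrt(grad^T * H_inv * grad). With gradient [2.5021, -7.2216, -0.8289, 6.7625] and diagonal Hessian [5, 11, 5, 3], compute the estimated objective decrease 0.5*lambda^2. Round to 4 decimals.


Step 1: H is diagonal, so H^(-1) * g = [0.5004, -0.6565, -0.1658, 2.2542].
Step 2: g^T H^(-1) g = sum_i g_i^2 / H_ii
  = (2.5021)^2/5 + (-7.2216)^2/11 + (-0.8289)^2/5 + (6.7625)^2/3
  = 1.2521 + 4.741 + 0.1374 + 15.2438 = 21.3744
Step 3: Objective decrease = 0.5 * g^T H^(-1) g = 10.6872


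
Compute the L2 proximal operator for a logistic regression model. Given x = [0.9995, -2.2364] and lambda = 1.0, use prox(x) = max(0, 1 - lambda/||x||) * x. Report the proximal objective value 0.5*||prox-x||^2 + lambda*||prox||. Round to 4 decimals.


Step 1: Compute ||x||.
||x|| = 2.4496
Step 2: Compute scaling factor.
scale = max(0, 1 - 1.0/2.4496) = 0.5918
Step 3: prox(x) = [0.5915, -1.3234]
||prox(x)|| = 1.4496
Step 4: Proximal objective.
0.5*||prox-x||^2 = 0.5
lambda*||prox|| = 1.4496
Total = 1.9496


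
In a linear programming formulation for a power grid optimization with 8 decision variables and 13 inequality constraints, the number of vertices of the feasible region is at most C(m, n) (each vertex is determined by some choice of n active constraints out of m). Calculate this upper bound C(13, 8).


Each vertex corresponds to some choice of n active constraints out of m, so the number of vertices is at most C(m, n) = m! / (n!(m-n)!).
m = 13, n = 8
Numerator: 13 * 12 * 11 * 10 * 9 * 8 * 7 * 6
Denominator: 8! = 40320
C(13, 8) = 1287


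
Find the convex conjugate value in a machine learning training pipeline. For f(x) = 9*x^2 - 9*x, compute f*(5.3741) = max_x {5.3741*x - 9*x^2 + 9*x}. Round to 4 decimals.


f*(y) = sup_x {y*x - a*x^2 - b*x} = sup_x {(y-b)*x - a*x^2}
FOC: (y - b) - 2a*x = 0 => x* = (y - b)/(2a)
x* = (5.3741 + 9)/(2*9) = 0.7986
f*(5.3741) = (y-b)^2/(4a) = (5.3741 + 9)^2/(4*9)
= 206.6148/36 = 5.7393


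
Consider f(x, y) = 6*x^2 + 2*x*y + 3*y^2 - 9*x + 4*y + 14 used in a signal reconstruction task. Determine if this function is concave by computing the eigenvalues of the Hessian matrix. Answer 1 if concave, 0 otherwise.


The Hessian of f(x,y) = 6*x^2 + 2*x*y + 3*y^2 - 9*x + 4*y + 14 is:
H = [[12, 2], [2, 6]]
Trace = 12 + 6 = 18
Determinant = 12*6 - (2)^2 = 68
Discriminant = (18)^2 - 4*68 = 52.0
Eigenvalues: lambda_1 = 5.3944, lambda_2 = 12.6056
The function is not concave.

0


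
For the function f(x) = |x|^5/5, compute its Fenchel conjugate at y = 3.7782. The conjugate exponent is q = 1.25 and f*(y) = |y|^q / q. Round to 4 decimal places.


The conjugate exponent q satisfies 1/p + 1/q = 1.
p = 5, so q = 5/(5 - 1) = 1.25
|y|^q = 3.7782^1.25 = 5.2675
f*(3.7782) = 5.2675 / 1.25 = 4.214


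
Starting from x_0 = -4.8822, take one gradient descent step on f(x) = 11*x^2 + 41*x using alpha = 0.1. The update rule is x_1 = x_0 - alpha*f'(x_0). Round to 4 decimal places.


We compute the gradient at x_0 and apply the update.
f'(x) = 22*x + 41
f'(-4.8822) = 22*-4.8822 + 41 = -66.4084
x_1 = -4.8822 - 0.1*-66.4084 = 1.7586


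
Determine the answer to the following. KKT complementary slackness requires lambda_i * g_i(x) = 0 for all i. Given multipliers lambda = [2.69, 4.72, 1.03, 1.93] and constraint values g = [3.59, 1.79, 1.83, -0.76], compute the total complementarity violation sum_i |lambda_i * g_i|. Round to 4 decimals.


KKT complementary slackness check:
lambda_1 * g_1 = 2.69 * 3.59 = 9.6571
lambda_2 * g_2 = 4.72 * 1.79 = 8.4488
lambda_3 * g_3 = 1.03 * 1.83 = 1.8849
lambda_4 * g_4 = 1.93 * -0.76 = -1.4668
Total violation = 9.6571 + 8.4488 + 1.8849 + 1.4668 = 21.4576


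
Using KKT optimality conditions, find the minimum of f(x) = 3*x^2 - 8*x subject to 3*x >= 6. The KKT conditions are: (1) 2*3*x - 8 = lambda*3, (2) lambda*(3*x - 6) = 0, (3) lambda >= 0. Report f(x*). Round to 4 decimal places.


Step 1: Try lambda = 0 (constraint inactive).
x_unc = 8/(2*3) = 1.3333
Check: 3*1.3333 = 3.9999 < 6 -- violated!
Step 2: Constraint must be active: 3*x = 6
x* = 6/3 = 2.0
lambda = (2*3*2.0 - 8)/3 = 1.3333
Step 3: Compute optimal value.
f(x*) = 3*2.0^2 - 8*2.0 = -4.0


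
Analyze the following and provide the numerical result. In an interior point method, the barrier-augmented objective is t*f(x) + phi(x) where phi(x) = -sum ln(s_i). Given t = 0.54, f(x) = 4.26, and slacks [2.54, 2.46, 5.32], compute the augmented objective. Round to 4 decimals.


Step 1: Compute log-barrier.
ln values: [0.9322, 0.9002, 1.6715]
phi = -(0.9322 + 0.9002 + 1.6715) = -3.5038
Step 2: Compute augmented objective.
t*f(x) = 0.54*4.26 = 2.3004
Total = 2.3004 - 3.5038 = -1.2034


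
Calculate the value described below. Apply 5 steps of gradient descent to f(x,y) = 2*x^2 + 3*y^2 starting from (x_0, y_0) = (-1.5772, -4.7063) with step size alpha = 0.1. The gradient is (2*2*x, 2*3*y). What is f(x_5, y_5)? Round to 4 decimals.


Gradient descent on f(x,y) = 2*x^2 + 3*y^2.
Starting point: (-1.5772, -4.7063), alpha = 0.1
Step 1: grad_x = 2*2*-1.5772 = -6.3088, grad_y = 2*3*-4.7063 = -28.2378
  x_1 = -1.5772 - 0.1*-6.3088 = -0.9463
  y_1 = -4.7063 - 0.1*-28.2378 = -1.8825
Step 2: grad_x = 2*2*-0.9463 = -3.7853, grad_y = 2*3*-1.8825 = -11.2951
  x_2 = -0.9463 - 0.1*-3.7853 = -0.5678
  y_2 = -1.8825 - 0.1*-11.2951 = -0.753
Step 3: grad_x = 2*2*-0.5678 = -2.2712, grad_y = 2*3*-0.753 = -4.518
  x_3 = -0.5678 - 0.1*-2.2712 = -0.3407
  y_3 = -0.753 - 0.1*-4.518 = -0.3012
Step 4: grad_x = 2*2*-0.3407 = -1.3627, grad_y = 2*3*-0.3012 = -1.8072
  x_4 = -0.3407 - 0.1*-1.3627 = -0.2044
  y_4 = -0.3012 - 0.1*-1.8072 = -0.1205
Step 5: grad_x = 2*2*-0.2044 = -0.8176, grad_y = 2*3*-0.1205 = -0.7229
  x_5 = -0.2044 - 0.1*-0.8176 = -0.1226
  y_5 = -0.1205 - 0.1*-0.7229 = -0.0482
f(-0.1226, -0.0482) = 2*(-0.1226)^2 + 3*(-0.0482)^2 = 0.0371


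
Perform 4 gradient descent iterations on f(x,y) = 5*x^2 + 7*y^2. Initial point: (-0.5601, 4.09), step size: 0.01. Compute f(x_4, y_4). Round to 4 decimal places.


Gradient descent on f(x,y) = 5*x^2 + 7*y^2.
Starting point: (-0.5601, 4.09), alpha = 0.01
Step 1: grad_x = 2*5*-0.5601 = -5.601, grad_y = 2*7*4.09 = 57.26
  x_1 = -0.5601 - 0.01*-5.601 = -0.5041
  y_1 = 4.09 - 0.01*57.26 = 3.5174
Step 2: grad_x = 2*5*-0.5041 = -5.0409, grad_y = 2*7*3.5174 = 49.2436
  x_2 = -0.5041 - 0.01*-5.0409 = -0.4537
  y_2 = 3.5174 - 0.01*49.2436 = 3.025
Step 3: grad_x = 2*5*-0.4537 = -4.5368, grad_y = 2*7*3.025 = 42.3495
  x_3 = -0.4537 - 0.01*-4.5368 = -0.4083
  y_3 = 3.025 - 0.01*42.3495 = 2.6015
Step 4: grad_x = 2*5*-0.4083 = -4.0831, grad_y = 2*7*2.6015 = 36.4206
  x_4 = -0.4083 - 0.01*-4.0831 = -0.3675
  y_4 = 2.6015 - 0.01*36.4206 = 2.2373
f(-0.3675, 2.2373) = 5*(-0.3675)^2 + 7*2.2373^2 = 35.7126


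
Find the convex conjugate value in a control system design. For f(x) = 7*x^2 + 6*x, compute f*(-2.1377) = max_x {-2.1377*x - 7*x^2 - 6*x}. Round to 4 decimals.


f*(y) = sup_x {y*x - a*x^2 - b*x} = sup_x {(y-b)*x - a*x^2}
FOC: (y - b) - 2a*x = 0 => x* = (y - b)/(2a)
x* = (-2.1377 - 6)/(2*7) = -0.5813
f*(-2.1377) = (y-b)^2/(4a) = (-2.1377 - 6)^2/(4*7)
= 66.2222/28 = 2.3651


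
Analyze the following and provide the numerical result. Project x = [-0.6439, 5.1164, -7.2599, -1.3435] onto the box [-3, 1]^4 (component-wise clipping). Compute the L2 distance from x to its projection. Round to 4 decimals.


Project each component onto [-3, 1].
clip(-0.6439) = -0.6439, clip(5.1164) = 1.0, clip(-7.2599) = -3.0, clip(-1.3435) = -1.3435
Projection = [-0.6439, 1.0, -3.0, -1.3435]
Squared diffs: [0.0, 16.9447, 18.1467, 0.0]
Distance = sqrt(35.0914) = 5.9238


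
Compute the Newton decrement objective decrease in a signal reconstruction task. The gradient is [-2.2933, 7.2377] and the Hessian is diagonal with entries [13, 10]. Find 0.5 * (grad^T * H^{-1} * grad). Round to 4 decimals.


Step 1: H is diagonal, so H^(-1) * g = [-0.1764, 0.7238].
Step 2: g^T H^(-1) g = sum_i g_i^2 / H_ii
  = (-2.2933)^2/13 + (7.2377)^2/10
  = 0.4046 + 5.2384 = 5.643
Step 3: Objective decrease = 0.5 * g^T H^(-1) g = 2.8215


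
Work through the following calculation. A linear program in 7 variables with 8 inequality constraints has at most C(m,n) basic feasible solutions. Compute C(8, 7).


Each vertex corresponds to some choice of n active constraints out of m, so the number of vertices is at most C(m, n) = m! / (n!(m-n)!).
m = 8, n = 7
Numerator: 8 * 7 * 6 * 5 * 4 * 3 * 2
Denominator: 7! = 5040
C(8, 7) = 8


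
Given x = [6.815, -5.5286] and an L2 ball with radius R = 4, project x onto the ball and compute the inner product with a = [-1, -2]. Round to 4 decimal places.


Step 1: Compute ||x|| (intermediates to 6 decimals).
||x|| = sqrt(6.815^2 + (-5.5286)^2) = 8.775514
Step 2: Project.
Since ||x|| > R, scale = R/||x|| = 4/8.775514 = 0.455814, proj(x) = scale * x
proj(x) = [3.106372, -2.520013]
Step 3: Dot product.
a^T * proj(x) = -1*3.106372 - 2*(-2.520013) = 1.9337


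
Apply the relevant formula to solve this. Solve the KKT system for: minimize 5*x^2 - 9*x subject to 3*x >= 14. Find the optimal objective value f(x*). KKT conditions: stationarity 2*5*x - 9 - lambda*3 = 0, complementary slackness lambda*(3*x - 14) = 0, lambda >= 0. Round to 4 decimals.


Step 1: Try lambda = 0 (constraint inactive).
x_unc = 9/(2*5) = 0.9
Check: 3*0.9 = 2.7 < 14 -- violated!
Step 2: Constraint must be active: 3*x = 14
x* = 14/3 = 4.6667 (rounded; the exact value 14/3 is used below)
lambda = (2*5*(14/3) - 9)/3 = 12.5556
Step 3: Compute optimal value.
f(x*) = 5*(14/3)^2 - 9*(14/3) = 66.8889


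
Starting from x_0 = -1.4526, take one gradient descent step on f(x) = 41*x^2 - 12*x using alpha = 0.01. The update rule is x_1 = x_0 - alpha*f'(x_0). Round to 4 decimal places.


We compute the gradient at x_0 and apply the update.
f'(x) = 82*x - 12
f'(-1.4526) = 82*-1.4526 - 12 = -131.1132
x_1 = -1.4526 - 0.01*-131.1132 = -0.1415


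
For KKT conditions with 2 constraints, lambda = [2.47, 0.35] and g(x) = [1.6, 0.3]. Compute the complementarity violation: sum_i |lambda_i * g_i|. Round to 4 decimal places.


KKT complementary slackness check:
lambda_1 * g_1 = 2.47 * 1.6 = 3.952
lambda_2 * g_2 = 0.35 * 0.3 = 0.105
Total violation = 3.952 + 0.105 = 4.057


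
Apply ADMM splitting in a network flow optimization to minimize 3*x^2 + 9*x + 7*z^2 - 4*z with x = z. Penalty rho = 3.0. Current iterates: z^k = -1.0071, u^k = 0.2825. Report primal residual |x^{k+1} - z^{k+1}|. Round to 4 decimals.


ADMM iteration with rho = 3.0, z^k = -1.0071, u^k = 0.2825
Step 1: x-update.
Minimize 3*x^2 + 9*x + (3.0/2)*(x + 1.0071 + 0.2825)^2
FOC: (2*3 + 3.0)*x = -9 + 3.0*(-1.0071 - 0.2825)
x^{k+1} = -1.4299
Step 2: z-update.
Minimize 7*z^2 - 4*z + (3.0/2)*(-1.4299 - z + 0.2825)^2
FOC: (2*7 + 3.0)*z = 4 + 3.0*(-1.4299 + 0.2825)
z^{k+1} = 0.0328
Step 3: u-update.
u^{k+1} = 0.2825 - 1.4299 - 0.0328 = -1.1802
Step 4: Primal residual = |-1.4299 - 0.0328| = 1.4627


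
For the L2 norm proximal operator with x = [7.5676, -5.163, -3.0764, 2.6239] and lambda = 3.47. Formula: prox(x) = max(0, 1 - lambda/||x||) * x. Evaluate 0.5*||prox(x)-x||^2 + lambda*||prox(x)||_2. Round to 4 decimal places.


Step 1: Compute ||x||.
||x|| = 10.0137
Step 2: Compute scaling factor.
scale = max(0, 1 - 3.47/10.0137) = 0.6535
Step 3: prox(x) = [4.9452, -3.3739, -2.0103, 1.7147]
||prox(x)|| = 6.5437
Step 4: Proximal objective.
0.5*||prox-x||^2 = 6.0205
lambda*||prox|| = 22.7066
Total = 28.7271


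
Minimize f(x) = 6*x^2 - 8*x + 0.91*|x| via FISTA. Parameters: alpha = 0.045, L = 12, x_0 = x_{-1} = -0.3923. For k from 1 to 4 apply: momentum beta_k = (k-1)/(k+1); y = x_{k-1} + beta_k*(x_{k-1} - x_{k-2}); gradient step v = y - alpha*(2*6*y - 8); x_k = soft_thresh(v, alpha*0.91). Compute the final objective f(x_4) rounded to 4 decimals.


FISTA on f(x) = 6*x^2 - 8*x + 0.91*|x|
L = 12, alpha = 0.045
Iteration 1: beta = 0.0, y = -0.3923 + 0.0*(-0.3923 + 0.3923) = -0.3923
  grad(y) = -12.7076, v = y - alpha*grad = 0.1795
  prox(v) = soft_thresh(0.1795, 0.041) = 0.1386
Iteration 2: beta = 0.3333, y = 0.1386 + 0.3333*(0.1386 + 0.3923) = 0.3156
  grad(y) = -4.2133, v = y - alpha*grad = 0.5052
  prox(v) = soft_thresh(0.5052, 0.041) = 0.4642
Iteration 3: beta = 0.5, y = 0.4642 + 0.5*(0.4642 - 0.1386) = 0.627
  grad(y) = -0.4758, v = y - alpha*grad = 0.6484
  prox(v) = soft_thresh(0.6484, 0.041) = 0.6075
Iteration 4: beta = 0.6, y = 0.6075 + 0.6*(0.6075 - 0.4642) = 0.6934
  grad(y) = 0.3213, v = y - alpha*grad = 0.679
  prox(v) = soft_thresh(0.679, 0.041) = 0.638
f(x_4) = 6*0.638^2 - 8*0.638 + 0.91*|0.638| = -2.0811


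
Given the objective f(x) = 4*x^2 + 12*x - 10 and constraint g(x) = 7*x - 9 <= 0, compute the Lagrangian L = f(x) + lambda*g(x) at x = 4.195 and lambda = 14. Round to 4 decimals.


Step 1: Evaluate f(x).
f(4.195) = 4*4.195^2 + 12*4.195 - 10 = 110.7321
Step 2: Evaluate g(x).
g(4.195) = 7*4.195 - 9 = 20.365
Step 3: Compute Lagrangian.
L = 110.7321 + 14*20.365 = 395.8421


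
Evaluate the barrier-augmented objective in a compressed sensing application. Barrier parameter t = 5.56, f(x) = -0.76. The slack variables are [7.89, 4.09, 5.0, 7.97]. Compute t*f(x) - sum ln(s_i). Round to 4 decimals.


Step 1: Compute log-barrier.
ln values: [2.0656, 1.4085, 1.6094, 2.0757]
phi = -(2.0656 + 1.4085 + 1.6094 + 2.0757) = -7.1593
Step 2: Compute augmented objective.
t*f(x) = 5.56*-0.76 = -4.2256
Total = -4.2256 - 7.1593 = -11.3849


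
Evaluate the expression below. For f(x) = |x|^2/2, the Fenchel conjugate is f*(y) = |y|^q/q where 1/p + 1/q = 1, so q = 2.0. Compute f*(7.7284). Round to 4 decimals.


The conjugate exponent q satisfies 1/p + 1/q = 1.
p = 2, so q = 2/(2 - 1) = 2.0
|y|^q = 7.7284^2.0 = 59.7282
f*(7.7284) = 59.7282 / 2.0 = 29.8641


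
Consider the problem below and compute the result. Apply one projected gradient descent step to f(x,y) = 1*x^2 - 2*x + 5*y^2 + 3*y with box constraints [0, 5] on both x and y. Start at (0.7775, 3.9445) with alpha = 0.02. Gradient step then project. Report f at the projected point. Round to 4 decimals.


Step 1: Compute gradient at (0.7775, 3.9445).
grad_x = 2*1*0.7775 - 2 = -0.445
grad_y = 2*5*3.9445 + 3 = 42.445
Step 2: Gradient step.
x_raw = 0.7775 - 0.02*-0.445 = 0.7864
y_raw = 3.9445 - 0.02*42.445 = 3.0956
Step 3: Project onto [0, 5].
x_proj = clip(0.7864) = 0.7864
y_proj = clip(3.0956) = 3.0956
Step 4: Evaluate f.
f(0.7864, 3.0956) = 56.2461


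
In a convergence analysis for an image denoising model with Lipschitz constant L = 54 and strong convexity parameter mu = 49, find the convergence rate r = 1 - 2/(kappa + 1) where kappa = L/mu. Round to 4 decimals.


Step 1: Compute the condition number.
kappa = L/mu = 54/49 = 1.102
Step 2: Compute the convergence rate.
r = 1 - 2/(kappa + 1) = 1 - 2*mu/(L + mu) = (L - mu)/(L + mu) = 5/103 = 0.0485


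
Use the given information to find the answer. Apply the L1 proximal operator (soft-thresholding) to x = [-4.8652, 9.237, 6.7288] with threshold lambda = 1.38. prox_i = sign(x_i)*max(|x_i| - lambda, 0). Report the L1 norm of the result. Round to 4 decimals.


Soft-thresholding with lambda = 1.38:
prox(-4.8652) = sign(-4.8652)*max(|-4.8652| - 1.38, 0) = -3.4852
prox(9.237) = sign(9.237)*max(|9.237| - 1.38, 0) = 7.857
prox(6.7288) = sign(6.7288)*max(|6.7288| - 1.38, 0) = 5.3488
prox(x) = [-3.4852, 7.857, 5.3488]
||prox(x)||_1 = 3.4852 + 7.857 + 5.3488 = 16.691


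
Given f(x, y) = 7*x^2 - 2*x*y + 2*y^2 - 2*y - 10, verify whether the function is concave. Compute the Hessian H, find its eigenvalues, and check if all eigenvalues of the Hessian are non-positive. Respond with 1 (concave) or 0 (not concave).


The Hessian of f(x,y) = 7*x^2 - 2*x*y + 2*y^2 - 2*y - 10 is:
H = [[14, -2], [-2, 4]]
Trace = 14 + 4 = 18
Determinant = 14*4 - (-2)^2 = 52
Discriminant = (18)^2 - 4*52 = 116.0
Eigenvalues: lambda_1 = 3.6148, lambda_2 = 14.3852
The function is not concave.

0


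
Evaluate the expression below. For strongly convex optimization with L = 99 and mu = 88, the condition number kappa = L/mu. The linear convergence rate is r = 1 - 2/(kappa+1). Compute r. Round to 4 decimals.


Step 1: Compute the condition number.
kappa = L/mu = 99/88 = 1.125
Step 2: Compute the convergence rate.
r = 1 - 2/(kappa + 1) = 1 - 2*mu/(L + mu) = (L - mu)/(L + mu) = 11/187 = 0.0588


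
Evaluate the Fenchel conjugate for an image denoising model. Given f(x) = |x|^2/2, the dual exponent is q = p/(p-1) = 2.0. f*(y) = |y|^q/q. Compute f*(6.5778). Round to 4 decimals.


The conjugate exponent q satisfies 1/p + 1/q = 1.
p = 2, so q = 2/(2 - 1) = 2.0
|y|^q = 6.5778^2.0 = 43.2675
f*(6.5778) = 43.2675 / 2.0 = 21.6337


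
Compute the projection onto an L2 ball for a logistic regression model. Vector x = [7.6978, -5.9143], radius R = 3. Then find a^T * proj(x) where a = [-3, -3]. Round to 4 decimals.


Step 1: Compute ||x|| (intermediates to 6 decimals).
||x|| = sqrt(7.6978^2 + (-5.9143)^2) = 9.707475
Step 2: Project.
Since ||x|| > R, scale = R/||x|| = 3/9.707475 = 0.30904, proj(x) = scale * x
proj(x) = [2.378928, -1.827755]
Step 3: Dot product.
a^T * proj(x) = -3*2.378928 - 3*(-1.827755) = -1.6535


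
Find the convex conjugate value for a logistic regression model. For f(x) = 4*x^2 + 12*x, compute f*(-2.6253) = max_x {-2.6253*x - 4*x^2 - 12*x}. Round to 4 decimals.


f*(y) = sup_x {y*x - a*x^2 - b*x} = sup_x {(y-b)*x - a*x^2}
FOC: (y - b) - 2a*x = 0 => x* = (y - b)/(2a)
x* = (-2.6253 - 12)/(2*4) = -1.8282
f*(-2.6253) = (y-b)^2/(4a) = (-2.6253 - 12)^2/(4*4)
= 213.8994/16 = 13.3687


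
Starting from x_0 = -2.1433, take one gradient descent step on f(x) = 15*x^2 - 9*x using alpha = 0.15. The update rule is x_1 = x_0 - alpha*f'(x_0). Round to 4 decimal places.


We compute the gradient at x_0 and apply the update.
f'(x) = 30*x - 9
f'(-2.1433) = 30*-2.1433 - 9 = -73.299
x_1 = -2.1433 - 0.15*-73.299 = 8.8516


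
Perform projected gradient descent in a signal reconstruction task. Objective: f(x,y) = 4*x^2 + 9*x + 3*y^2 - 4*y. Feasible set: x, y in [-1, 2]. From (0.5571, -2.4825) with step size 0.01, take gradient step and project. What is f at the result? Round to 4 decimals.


Step 1: Compute gradient at (0.5571, -2.4825).
grad_x = 2*4*0.5571 + 9 = 13.4568
grad_y = 2*3*-2.4825 - 4 = -18.895
Step 2: Gradient step.
x_raw = 0.5571 - 0.01*13.4568 = 0.4225
y_raw = -2.4825 - 0.01*-18.895 = -2.2936
Step 3: Project onto [-1, 2].
x_proj = clip(0.4225) = 0.4225
y_proj = clip(-2.2936) = -1.0
Step 4: Evaluate f.
f(0.4225, -1.0) = 11.5169


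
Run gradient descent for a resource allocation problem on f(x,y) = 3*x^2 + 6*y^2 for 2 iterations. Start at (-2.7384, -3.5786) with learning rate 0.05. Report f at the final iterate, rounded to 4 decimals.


Gradient descent on f(x,y) = 3*x^2 + 6*y^2.
Starting point: (-2.7384, -3.5786), alpha = 0.05
Step 1: grad_x = 2*3*-2.7384 = -16.4304, grad_y = 2*6*-3.5786 = -42.9432
  x_1 = -2.7384 - 0.05*-16.4304 = -1.9169
  y_1 = -3.5786 - 0.05*-42.9432 = -1.4314
Step 2: grad_x = 2*3*-1.9169 = -11.5013, grad_y = 2*6*-1.4314 = -17.1773
  x_2 = -1.9169 - 0.05*-11.5013 = -1.3418
  y_2 = -1.4314 - 0.05*-17.1773 = -0.5726
f(-1.3418, -0.5726) = 3*(-1.3418)^2 + 6*(-0.5726)^2 = 7.3685
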